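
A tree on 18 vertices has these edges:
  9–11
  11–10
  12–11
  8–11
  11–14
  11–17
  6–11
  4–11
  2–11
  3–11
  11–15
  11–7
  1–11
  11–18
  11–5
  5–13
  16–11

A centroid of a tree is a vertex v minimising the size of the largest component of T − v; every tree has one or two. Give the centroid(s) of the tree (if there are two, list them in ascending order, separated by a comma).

11

Removing 11 splits the tree into components of sizes 2, 1, 1, 1, 1, 1, 1, 1, 1, 1, 1, 1, 1, 1, 1, 1; the largest is 2 ≤ ⌊18/2⌋ = 9.
Every other node leaves some component of size > 9, so the centroid is unique.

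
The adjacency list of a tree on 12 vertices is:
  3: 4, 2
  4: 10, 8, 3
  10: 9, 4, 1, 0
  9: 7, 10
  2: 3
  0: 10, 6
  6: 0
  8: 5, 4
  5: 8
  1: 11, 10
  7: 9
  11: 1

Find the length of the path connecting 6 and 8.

4

The path is 6–0–10–4–8, which has 4 edges.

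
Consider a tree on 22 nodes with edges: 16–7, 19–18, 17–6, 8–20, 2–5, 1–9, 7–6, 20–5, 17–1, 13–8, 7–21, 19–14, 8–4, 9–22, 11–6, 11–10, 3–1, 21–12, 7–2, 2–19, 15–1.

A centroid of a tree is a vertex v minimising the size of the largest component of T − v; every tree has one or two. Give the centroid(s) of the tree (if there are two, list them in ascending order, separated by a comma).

7

Removing 7 splits the tree into components of sizes 9, 9, 2, 1; the largest is 9 ≤ ⌊22/2⌋ = 11.
No neighbour of 7 does as well, so 7 is the unique centroid.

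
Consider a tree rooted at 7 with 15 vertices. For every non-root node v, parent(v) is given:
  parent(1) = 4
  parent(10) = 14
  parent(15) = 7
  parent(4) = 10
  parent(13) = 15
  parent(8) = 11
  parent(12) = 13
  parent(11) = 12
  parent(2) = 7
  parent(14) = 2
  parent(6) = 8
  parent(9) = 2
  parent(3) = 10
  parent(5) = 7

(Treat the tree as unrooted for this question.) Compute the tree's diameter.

11

BFS from 6 reaches 1 last, at distance 11; BFS from 1 confirms no node is farther.
Path: 6–8–11–12–13–15–7–2–14–10–4–1.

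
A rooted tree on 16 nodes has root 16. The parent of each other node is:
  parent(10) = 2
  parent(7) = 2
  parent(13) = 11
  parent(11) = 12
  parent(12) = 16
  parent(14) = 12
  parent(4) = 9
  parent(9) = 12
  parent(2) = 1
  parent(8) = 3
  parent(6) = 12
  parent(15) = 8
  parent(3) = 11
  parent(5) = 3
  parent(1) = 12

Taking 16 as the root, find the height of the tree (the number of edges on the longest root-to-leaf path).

15 sits deepest: 16 – 12 – 11 – 3 – 8 – 15 — 5 edges from the root.

5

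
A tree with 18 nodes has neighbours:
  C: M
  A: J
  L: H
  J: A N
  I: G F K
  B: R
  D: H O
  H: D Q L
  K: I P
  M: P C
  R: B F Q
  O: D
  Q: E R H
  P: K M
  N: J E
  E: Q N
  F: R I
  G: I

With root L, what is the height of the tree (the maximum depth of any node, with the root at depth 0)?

9

The longest root-to-leaf path is L → H → Q → R → F → I → K → P → M → C (9 edges).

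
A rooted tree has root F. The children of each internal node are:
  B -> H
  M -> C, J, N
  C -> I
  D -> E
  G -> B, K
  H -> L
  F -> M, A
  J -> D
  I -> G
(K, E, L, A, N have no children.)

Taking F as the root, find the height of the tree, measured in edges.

7

L sits deepest: F – M – C – I – G – B – H – L — 7 edges from the root.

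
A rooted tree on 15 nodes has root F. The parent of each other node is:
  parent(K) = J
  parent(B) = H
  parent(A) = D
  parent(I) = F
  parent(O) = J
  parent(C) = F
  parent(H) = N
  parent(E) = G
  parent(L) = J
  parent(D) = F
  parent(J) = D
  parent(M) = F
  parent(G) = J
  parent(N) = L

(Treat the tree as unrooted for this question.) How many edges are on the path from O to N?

3

Walking from O: O – J – L – N. Length 3.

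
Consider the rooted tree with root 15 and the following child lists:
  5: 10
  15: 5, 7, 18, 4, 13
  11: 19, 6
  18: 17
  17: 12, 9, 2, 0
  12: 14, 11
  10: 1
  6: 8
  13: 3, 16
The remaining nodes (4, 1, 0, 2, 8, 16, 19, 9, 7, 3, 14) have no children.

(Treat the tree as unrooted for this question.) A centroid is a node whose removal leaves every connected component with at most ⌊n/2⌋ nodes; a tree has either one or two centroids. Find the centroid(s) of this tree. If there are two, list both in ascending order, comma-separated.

17, 18

Delete 18: the remaining components have sizes 10, 9. Max 10 ≤ 10, so 18 is a centroid.
17 is adjacent to 18 and is also a centroid (the largest component after removing it is likewise 10).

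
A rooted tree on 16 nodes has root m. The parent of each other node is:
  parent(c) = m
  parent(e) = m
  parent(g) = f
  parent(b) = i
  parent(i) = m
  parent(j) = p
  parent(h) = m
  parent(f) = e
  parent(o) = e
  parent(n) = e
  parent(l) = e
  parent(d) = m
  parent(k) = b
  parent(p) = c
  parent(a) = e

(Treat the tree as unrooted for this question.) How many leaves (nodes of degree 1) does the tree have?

9

Degree-1 nodes: a, d, g, h, j, k, l, n, o — 9 of them.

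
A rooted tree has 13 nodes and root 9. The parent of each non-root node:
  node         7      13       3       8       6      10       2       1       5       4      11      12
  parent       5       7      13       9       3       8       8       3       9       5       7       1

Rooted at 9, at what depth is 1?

9 → 5 → 7 → 13 → 3 → 1 — 5 edges.

5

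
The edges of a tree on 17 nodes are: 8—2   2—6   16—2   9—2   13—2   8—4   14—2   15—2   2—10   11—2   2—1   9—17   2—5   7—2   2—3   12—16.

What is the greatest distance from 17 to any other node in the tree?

Distances from 17 peak at 4, attained at 12 (4 also at distance 4).
17–9–2–16–12

4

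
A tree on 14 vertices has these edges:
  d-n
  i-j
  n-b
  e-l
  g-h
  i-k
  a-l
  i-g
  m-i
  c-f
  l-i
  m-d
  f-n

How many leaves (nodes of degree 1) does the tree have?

7

The leaves are a, b, c, e, h, j, k.
That is 7 leaves.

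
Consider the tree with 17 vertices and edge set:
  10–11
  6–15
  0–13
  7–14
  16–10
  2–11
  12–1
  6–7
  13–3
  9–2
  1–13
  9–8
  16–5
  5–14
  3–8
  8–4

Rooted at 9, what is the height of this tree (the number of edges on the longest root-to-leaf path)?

9

The longest root-to-leaf path is 9 → 2 → 11 → 10 → 16 → 5 → 14 → 7 → 6 → 15 (9 edges).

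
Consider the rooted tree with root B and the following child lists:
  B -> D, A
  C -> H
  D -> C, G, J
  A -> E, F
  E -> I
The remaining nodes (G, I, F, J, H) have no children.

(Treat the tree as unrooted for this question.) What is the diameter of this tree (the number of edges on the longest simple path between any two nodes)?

A longest path is H - C - D - B - A - E - I, with 6 edges.

6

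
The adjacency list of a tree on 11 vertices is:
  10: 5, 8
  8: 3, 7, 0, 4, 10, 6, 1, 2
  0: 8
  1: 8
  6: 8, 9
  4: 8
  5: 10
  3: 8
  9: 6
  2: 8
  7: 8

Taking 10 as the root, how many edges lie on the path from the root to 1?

Path from 10 to 1: 10–8–1, which has 2 edges.

2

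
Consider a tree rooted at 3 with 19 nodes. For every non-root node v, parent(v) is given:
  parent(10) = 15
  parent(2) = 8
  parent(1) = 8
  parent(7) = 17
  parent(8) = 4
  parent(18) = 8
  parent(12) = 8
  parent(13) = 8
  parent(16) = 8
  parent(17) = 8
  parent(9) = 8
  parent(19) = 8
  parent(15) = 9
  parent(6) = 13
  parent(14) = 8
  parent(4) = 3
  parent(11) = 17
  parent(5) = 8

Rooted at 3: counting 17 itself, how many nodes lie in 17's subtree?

3

Descendants of 17 (including itself): 17, 7, 11. That's 3.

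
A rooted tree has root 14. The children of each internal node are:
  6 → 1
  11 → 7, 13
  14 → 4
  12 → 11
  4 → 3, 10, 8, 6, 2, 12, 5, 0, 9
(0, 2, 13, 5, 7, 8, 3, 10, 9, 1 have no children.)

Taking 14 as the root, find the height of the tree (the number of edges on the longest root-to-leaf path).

4

The longest root-to-leaf path is 14 → 4 → 12 → 11 → 13 (4 edges).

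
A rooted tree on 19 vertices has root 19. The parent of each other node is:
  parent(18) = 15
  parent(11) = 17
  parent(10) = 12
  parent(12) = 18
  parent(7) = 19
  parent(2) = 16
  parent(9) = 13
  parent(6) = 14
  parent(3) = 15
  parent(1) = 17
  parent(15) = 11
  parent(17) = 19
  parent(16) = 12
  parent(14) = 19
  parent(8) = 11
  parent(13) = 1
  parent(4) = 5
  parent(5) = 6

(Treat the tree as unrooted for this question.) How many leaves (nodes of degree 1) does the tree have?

7

Degree-1 nodes: 2, 3, 4, 7, 8, 9, 10 — 7 of them.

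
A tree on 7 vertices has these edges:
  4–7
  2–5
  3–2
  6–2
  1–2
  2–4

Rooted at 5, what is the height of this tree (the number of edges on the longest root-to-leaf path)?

3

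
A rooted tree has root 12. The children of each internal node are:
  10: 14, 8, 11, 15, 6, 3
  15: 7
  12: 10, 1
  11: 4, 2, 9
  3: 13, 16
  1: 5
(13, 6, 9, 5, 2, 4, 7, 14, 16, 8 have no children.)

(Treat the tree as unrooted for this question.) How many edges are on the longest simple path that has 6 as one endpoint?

A farthest node from 6 is 5.
The path 6-10-12-1-5 has 4 edges.

4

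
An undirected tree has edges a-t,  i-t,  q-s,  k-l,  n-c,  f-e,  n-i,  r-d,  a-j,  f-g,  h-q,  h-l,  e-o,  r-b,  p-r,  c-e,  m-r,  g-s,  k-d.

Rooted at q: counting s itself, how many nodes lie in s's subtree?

The subtree rooted at s contains: s, g, f, e, c, o, n, i, t, a, j — 11 nodes.

11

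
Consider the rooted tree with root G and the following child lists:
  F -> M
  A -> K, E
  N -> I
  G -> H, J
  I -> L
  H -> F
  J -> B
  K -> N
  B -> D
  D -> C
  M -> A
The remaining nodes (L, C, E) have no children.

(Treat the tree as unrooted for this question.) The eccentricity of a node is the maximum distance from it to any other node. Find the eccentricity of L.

The node farthest from L is C, via L-I-N-K-A-M-F-H-G-J-B-D-C — 12 edges.

12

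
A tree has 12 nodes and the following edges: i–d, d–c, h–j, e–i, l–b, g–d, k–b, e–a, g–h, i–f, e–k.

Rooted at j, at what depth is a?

6

Climbing from a to the root: a → e → i → d → g → h → j. That's 6 steps.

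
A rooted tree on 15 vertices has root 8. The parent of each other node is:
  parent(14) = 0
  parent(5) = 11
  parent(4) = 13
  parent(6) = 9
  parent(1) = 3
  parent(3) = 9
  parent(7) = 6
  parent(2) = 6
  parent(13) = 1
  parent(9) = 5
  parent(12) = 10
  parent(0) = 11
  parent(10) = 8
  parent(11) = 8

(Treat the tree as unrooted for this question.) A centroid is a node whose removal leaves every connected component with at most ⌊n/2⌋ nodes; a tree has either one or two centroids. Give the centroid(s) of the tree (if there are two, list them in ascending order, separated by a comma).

9

Delete 9: the remaining components have sizes 7, 4, 3. Max 7 ≤ 7, so 9 is a centroid.
Every other node leaves some component of size > 7, so the centroid is unique.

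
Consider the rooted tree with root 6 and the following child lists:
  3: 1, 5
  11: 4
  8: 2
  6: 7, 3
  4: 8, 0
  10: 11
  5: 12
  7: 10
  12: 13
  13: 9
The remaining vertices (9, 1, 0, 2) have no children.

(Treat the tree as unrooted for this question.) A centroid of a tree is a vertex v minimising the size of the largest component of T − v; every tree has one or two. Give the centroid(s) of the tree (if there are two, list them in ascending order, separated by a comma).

If 7 is removed the pieces have sizes 7, 6, all ≤ ⌊14/2⌋ = 7.
6 is adjacent to 7 and is also a centroid (the largest component after removing it is likewise 7).

6, 7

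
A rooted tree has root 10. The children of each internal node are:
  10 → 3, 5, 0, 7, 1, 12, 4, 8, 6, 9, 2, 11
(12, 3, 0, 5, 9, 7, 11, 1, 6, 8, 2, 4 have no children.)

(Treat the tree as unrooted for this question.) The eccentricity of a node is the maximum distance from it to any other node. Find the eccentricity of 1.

A farthest node from 1 is 3 (0, 7, 9, 11, 6, 4, 2, 12, 8, 5 also at distance 2).
The path 1–10–3 has 2 edges.

2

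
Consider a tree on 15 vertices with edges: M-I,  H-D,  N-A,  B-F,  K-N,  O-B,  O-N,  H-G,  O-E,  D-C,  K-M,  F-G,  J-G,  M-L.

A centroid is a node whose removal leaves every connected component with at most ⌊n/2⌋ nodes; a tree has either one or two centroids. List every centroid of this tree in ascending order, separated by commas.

If O is removed the pieces have sizes 7, 6, 1, all ≤ ⌊15/2⌋ = 7.
Every other node leaves some component of size > 7, so the centroid is unique.

O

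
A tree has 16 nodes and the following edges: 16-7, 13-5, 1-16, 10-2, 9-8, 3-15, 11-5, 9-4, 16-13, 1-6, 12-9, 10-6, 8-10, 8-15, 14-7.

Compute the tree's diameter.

9

A longest path is 11 - 5 - 13 - 16 - 1 - 6 - 10 - 8 - 9 - 12, with 9 edges.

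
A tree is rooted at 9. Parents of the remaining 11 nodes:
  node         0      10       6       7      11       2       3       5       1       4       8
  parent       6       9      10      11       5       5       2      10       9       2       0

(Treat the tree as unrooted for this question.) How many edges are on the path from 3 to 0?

5

Walking from 3: 3 - 2 - 5 - 10 - 6 - 0. Length 5.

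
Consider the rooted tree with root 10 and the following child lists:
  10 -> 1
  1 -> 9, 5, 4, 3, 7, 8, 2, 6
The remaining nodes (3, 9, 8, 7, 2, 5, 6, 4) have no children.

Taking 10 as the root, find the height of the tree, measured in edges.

2

8 sits deepest: 10–1–8 — 2 edges from the root.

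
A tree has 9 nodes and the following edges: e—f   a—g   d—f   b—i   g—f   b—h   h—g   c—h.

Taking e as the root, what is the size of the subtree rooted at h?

h's subtree: {h, b, c, i}, size 4.

4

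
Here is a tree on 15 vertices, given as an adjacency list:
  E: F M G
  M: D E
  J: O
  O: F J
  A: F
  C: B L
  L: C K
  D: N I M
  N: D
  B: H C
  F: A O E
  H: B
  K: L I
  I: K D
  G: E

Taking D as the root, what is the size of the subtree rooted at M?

Descendants of M (including itself): M, E, F, G, O, A, J. That's 7.

7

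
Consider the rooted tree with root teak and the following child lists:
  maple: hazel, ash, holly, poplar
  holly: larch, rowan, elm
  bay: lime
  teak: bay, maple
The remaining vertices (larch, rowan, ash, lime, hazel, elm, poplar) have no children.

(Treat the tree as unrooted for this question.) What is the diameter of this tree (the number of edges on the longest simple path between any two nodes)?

5

Starting from lime, a farthest node is rowan at distance 5.
One longest path: lime – bay – teak – maple – holly – rowan.
So the diameter is 5.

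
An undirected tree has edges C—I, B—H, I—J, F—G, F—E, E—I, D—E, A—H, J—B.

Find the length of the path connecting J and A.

The path is J – B – H – A, which has 3 edges.

3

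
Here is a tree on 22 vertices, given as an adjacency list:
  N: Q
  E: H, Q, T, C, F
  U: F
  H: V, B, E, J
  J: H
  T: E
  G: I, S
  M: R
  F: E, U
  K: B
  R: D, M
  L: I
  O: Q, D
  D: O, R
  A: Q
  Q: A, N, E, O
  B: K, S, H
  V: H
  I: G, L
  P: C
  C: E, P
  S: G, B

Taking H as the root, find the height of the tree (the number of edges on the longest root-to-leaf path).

6

The longest root-to-leaf path is H – E – Q – O – D – R – M (6 edges).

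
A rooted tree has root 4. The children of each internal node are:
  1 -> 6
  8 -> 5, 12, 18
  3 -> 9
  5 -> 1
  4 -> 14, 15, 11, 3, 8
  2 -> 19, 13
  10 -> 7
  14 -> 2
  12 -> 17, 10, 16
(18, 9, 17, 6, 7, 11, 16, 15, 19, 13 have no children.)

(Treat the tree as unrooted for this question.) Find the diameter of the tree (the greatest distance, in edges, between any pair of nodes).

A longest path is 7-10-12-8-4-14-2-19, with 7 edges.

7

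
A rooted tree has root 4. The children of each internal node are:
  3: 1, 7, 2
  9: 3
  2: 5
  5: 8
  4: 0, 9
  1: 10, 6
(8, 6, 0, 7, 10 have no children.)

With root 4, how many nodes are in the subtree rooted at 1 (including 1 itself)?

Descendants of 1 (including itself): 1, 6, 10. That's 3.

3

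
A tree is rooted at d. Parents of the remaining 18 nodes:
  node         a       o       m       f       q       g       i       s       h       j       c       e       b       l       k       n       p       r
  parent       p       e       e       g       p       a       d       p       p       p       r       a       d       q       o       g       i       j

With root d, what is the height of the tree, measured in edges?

6

A deepest node is k, reached by d-i-p-a-e-o-k.
That path has 6 edges, so the height is 6.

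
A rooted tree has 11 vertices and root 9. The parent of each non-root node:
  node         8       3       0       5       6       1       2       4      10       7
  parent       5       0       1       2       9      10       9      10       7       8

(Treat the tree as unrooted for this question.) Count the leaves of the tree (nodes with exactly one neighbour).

Exactly 3 nodes have a single neighbour: 3, 4, 6.

3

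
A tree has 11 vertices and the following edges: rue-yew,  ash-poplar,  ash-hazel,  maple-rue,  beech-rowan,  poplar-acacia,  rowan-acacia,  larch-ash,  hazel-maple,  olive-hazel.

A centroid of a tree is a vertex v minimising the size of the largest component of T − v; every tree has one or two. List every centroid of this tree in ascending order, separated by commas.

ash

Removing ash splits the tree into components of sizes 5, 4, 1; the largest is 5 ≤ ⌊11/2⌋ = 5.
Every other node leaves some component of size > 5, so the centroid is unique.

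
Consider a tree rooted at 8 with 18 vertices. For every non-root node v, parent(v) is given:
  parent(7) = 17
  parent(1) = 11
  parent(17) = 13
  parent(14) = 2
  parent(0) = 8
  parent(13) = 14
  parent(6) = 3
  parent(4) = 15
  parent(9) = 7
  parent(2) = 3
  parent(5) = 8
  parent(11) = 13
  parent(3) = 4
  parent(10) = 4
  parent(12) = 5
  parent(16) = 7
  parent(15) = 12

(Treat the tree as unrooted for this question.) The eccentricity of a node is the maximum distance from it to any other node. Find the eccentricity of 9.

The node farthest from 9 is 0, via 9 – 7 – 17 – 13 – 14 – 2 – 3 – 4 – 15 – 12 – 5 – 8 – 0 — 12 edges.

12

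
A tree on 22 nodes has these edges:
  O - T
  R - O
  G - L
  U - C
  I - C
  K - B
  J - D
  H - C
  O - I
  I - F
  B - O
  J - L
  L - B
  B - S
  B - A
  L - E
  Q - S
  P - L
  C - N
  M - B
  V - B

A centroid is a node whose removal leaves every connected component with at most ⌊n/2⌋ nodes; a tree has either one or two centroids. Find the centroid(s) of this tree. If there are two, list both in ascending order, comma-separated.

B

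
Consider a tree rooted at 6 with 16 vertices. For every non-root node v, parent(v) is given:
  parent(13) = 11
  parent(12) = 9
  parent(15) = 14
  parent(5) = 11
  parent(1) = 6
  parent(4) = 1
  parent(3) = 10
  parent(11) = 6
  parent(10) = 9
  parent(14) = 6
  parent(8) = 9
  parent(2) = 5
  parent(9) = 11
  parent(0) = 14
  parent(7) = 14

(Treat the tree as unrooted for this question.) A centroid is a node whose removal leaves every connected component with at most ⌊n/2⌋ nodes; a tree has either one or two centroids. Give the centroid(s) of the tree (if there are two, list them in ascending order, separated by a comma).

11

Delete 11: the remaining components have sizes 7, 5, 2, 1. Max 7 ≤ 8, so 11 is a centroid.
No neighbour of 11 does as well, so 11 is the unique centroid.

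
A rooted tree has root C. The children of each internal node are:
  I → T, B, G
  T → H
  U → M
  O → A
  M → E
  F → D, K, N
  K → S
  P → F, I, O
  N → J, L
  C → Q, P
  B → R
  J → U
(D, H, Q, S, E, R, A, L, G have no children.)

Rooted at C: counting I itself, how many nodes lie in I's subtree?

I's subtree: {I, G, B, T, R, H}, size 6.

6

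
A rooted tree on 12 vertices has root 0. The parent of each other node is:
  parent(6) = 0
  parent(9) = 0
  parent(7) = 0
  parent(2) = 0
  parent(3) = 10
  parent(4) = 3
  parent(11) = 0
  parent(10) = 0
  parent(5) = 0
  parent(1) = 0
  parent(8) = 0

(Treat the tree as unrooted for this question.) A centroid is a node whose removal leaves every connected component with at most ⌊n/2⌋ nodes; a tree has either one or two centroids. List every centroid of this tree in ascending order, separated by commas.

If 0 is removed the pieces have sizes 3, 1, 1, 1, 1, 1, 1, 1, 1, all ≤ ⌊12/2⌋ = 6.
No neighbour of 0 does as well, so 0 is the unique centroid.

0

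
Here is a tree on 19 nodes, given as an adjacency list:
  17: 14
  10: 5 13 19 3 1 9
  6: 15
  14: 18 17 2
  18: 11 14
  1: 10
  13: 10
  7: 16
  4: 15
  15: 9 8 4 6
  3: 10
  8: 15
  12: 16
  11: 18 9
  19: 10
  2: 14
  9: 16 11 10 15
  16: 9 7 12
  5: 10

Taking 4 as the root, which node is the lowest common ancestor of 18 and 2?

18

Path 18→root: 18 11 9 15 4; path 2→root: 2 14 18 11 9 15 4.
First common node: 18.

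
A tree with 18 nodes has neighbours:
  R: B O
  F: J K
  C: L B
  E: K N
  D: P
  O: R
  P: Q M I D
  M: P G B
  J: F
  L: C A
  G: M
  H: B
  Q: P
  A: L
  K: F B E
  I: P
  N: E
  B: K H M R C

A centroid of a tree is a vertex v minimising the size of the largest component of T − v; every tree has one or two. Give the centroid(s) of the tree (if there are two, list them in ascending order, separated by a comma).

Removing B splits the tree into components of sizes 6, 5, 3, 2, 1; the largest is 6 ≤ ⌊18/2⌋ = 9.
No neighbour of B does as well, so B is the unique centroid.

B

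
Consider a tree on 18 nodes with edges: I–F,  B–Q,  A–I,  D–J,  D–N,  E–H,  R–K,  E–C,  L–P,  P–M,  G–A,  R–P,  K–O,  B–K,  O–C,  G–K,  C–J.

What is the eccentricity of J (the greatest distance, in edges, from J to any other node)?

The node farthest from J is F, via J-C-O-K-G-A-I-F — 7 edges.

7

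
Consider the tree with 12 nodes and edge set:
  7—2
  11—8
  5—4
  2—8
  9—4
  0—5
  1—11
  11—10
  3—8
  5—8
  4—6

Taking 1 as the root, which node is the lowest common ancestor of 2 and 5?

2's ancestor chain is 2, 8, 11, 1 and 5's is 5, 8, 11, 1; they first meet at 8.

8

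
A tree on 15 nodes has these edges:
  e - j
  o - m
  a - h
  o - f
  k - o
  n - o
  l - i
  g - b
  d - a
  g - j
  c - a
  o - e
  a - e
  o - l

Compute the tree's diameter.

BFS from i reaches b last, at distance 6; BFS from b confirms no node is farther.
Path: i–l–o–e–j–g–b.

6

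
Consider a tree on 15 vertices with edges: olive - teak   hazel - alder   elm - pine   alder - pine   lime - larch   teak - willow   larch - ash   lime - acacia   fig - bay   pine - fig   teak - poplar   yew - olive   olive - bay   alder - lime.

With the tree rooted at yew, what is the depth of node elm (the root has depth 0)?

Climbing from elm to the root: elm – pine – fig – bay – olive – yew. That's 5 steps.

5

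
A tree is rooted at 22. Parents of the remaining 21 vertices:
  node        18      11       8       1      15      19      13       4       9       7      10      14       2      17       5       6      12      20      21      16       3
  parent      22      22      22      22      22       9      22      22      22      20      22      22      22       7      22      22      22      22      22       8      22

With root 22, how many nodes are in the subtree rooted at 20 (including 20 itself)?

20's subtree: {20, 7, 17}, size 3.

3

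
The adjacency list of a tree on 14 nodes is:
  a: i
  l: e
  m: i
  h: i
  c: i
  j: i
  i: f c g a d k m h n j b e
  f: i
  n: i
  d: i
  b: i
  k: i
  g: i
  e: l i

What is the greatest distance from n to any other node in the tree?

3

A farthest node from n is l.
The path n–i–e–l has 3 edges.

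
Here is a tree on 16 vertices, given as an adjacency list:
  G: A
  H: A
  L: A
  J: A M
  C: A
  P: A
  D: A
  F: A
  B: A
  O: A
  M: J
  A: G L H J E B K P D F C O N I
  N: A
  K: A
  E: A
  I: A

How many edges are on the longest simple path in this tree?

3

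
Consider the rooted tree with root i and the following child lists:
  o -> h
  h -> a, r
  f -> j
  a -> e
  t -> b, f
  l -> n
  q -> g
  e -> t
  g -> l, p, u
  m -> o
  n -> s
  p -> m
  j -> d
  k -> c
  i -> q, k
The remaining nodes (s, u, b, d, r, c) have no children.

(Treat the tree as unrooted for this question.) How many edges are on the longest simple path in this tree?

Starting from c, a farthest node is d at distance 14.
One longest path: c - k - i - q - g - p - m - o - h - a - e - t - f - j - d.
So the diameter is 14.

14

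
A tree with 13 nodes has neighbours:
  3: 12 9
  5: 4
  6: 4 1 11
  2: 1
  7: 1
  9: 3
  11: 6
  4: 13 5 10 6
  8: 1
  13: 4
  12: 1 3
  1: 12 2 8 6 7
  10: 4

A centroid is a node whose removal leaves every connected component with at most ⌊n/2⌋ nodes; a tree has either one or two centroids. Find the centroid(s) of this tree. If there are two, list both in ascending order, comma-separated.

If 1 is removed the pieces have sizes 6, 3, 1, 1, 1, all ≤ ⌊13/2⌋ = 6.
Every other node leaves some component of size > 6, so the centroid is unique.

1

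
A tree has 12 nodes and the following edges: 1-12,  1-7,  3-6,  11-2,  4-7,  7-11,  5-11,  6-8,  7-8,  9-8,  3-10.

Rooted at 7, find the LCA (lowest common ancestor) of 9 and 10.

8

Path 9→root: 9 8 7; path 10→root: 10 3 6 8 7.
First common node: 8.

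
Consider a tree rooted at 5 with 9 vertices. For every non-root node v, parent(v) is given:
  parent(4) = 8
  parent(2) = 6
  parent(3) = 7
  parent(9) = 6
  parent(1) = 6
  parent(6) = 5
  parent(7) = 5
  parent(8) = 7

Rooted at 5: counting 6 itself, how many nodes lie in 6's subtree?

The subtree rooted at 6 contains: 6, 2, 9, 1 — 4 nodes.

4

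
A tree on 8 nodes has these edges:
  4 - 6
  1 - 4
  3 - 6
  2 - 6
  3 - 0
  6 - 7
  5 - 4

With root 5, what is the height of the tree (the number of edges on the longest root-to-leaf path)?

4

A deepest node is 0, reached by 5 → 4 → 6 → 3 → 0.
That path has 4 edges, so the height is 4.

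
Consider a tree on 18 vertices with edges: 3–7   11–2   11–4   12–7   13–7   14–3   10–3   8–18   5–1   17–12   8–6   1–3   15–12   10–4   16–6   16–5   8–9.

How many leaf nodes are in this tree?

7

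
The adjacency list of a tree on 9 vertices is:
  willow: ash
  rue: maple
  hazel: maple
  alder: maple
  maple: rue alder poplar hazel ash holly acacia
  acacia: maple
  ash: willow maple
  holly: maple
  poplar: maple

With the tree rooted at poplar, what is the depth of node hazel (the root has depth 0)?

poplar – maple – hazel — 2 edges.

2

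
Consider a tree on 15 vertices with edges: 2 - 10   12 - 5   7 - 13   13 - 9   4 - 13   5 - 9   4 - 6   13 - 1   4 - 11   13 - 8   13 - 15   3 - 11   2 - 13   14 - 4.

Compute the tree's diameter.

BFS from 3 reaches 12 last, at distance 6; BFS from 12 confirms no node is farther.
Path: 3 – 11 – 4 – 13 – 9 – 5 – 12.

6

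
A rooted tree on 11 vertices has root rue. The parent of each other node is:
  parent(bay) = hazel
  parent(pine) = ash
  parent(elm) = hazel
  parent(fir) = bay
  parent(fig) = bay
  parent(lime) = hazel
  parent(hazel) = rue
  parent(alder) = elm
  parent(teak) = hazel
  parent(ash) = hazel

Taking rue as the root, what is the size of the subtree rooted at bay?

3

Descendants of bay (including itself): bay, fig, fir. That's 3.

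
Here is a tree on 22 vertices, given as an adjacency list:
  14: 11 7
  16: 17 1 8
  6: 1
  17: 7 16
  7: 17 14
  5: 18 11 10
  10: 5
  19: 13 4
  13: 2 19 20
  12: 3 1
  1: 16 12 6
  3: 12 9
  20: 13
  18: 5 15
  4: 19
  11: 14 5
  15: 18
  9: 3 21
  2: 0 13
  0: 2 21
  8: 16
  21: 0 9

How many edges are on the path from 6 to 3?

3

6 – 1 – 12 – 3: 3 edges.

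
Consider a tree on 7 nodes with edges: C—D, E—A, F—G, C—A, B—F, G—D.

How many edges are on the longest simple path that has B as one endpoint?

Distances from B peak at 6, attained at E.
B–F–G–D–C–A–E

6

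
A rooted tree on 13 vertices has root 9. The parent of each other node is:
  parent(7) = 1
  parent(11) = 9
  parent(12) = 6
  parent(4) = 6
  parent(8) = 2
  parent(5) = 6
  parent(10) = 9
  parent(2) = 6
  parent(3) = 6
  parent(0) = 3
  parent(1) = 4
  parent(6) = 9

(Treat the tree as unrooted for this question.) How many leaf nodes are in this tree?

Exactly 7 nodes have a single neighbour: 0, 5, 7, 8, 10, 11, 12.

7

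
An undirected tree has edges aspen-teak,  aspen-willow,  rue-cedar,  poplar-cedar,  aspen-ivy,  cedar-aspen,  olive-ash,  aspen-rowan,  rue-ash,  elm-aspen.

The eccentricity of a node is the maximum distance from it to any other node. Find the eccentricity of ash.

The node farthest from ash is willow (elm, rowan, ivy, teak also at distance 4), via ash-rue-cedar-aspen-willow — 4 edges.

4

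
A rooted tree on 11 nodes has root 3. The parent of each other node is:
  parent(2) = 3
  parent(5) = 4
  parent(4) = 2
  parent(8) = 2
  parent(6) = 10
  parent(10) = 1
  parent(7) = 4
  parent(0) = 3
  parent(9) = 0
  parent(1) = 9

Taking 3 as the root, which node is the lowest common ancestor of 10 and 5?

10's ancestor chain is 10, 1, 9, 0, 3 and 5's is 5, 4, 2, 3; they first meet at 3.

3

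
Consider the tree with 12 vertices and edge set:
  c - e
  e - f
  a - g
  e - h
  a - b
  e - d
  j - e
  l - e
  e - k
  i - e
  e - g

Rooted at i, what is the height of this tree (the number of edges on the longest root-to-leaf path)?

4

b sits deepest: i → e → g → a → b — 4 edges from the root.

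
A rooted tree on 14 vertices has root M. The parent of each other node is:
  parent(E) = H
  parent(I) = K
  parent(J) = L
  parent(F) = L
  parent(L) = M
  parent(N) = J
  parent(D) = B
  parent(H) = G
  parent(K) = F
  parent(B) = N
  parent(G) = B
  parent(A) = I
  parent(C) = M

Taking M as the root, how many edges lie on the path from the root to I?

4

Path from M to I: M → L → F → K → I, which has 4 edges.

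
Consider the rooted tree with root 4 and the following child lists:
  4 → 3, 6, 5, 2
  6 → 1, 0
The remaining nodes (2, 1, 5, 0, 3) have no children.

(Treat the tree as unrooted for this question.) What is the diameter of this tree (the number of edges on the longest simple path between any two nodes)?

3

A longest path is 0-6-4-3, with 3 edges.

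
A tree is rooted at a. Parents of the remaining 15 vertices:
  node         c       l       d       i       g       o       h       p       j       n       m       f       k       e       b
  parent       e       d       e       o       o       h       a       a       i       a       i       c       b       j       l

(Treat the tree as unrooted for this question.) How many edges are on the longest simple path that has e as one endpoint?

Distances from e peak at 6, attained at p (n also at distance 6).
e – j – i – o – h – a – p

6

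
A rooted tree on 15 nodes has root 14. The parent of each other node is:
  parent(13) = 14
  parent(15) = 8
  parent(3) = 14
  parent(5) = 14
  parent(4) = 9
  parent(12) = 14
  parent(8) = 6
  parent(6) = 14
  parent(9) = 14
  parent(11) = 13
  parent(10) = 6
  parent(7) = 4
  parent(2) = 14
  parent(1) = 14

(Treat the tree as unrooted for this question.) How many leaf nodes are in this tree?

9

Degree-1 nodes: 1, 2, 3, 5, 7, 10, 11, 12, 15 — 9 of them.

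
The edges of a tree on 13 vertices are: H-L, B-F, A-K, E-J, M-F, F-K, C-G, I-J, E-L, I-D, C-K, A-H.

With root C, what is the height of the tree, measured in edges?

8

D sits deepest: C-K-A-H-L-E-J-I-D — 8 edges from the root.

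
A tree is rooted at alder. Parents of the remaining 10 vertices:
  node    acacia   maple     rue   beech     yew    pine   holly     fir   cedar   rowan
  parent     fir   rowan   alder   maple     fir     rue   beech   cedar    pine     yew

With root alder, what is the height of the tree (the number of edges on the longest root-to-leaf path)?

9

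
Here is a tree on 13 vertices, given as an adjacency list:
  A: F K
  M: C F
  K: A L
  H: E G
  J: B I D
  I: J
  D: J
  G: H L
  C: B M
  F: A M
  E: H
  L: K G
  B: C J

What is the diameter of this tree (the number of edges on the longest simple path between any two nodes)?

BFS from I reaches E last, at distance 11; BFS from E confirms no node is farther.
Path: I–J–B–C–M–F–A–K–L–G–H–E.

11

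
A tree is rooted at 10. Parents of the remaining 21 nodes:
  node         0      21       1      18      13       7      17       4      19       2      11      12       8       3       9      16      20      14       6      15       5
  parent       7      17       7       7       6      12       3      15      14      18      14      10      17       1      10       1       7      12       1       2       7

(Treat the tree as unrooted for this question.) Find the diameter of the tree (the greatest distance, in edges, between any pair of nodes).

8

A longest path is 21–17–3–1–7–18–2–15–4, with 8 edges.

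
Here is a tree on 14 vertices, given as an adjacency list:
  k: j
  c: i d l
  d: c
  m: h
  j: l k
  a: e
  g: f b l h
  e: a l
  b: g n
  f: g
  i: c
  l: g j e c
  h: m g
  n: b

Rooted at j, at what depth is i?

Climbing from i to the root: i – c – l – j. That's 3 steps.

3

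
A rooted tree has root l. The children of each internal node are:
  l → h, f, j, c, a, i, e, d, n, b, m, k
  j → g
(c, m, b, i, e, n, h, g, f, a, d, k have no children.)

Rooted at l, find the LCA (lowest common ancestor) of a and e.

l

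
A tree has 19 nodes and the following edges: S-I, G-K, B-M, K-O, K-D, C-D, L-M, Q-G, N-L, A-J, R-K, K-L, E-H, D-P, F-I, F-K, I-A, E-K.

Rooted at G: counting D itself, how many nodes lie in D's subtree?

Descendants of D (including itself): D, P, C. That's 3.

3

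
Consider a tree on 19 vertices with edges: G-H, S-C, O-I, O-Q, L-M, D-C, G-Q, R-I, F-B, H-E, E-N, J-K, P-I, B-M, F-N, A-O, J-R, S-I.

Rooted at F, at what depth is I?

F–N–E–H–G–Q–O–I — 7 edges.

7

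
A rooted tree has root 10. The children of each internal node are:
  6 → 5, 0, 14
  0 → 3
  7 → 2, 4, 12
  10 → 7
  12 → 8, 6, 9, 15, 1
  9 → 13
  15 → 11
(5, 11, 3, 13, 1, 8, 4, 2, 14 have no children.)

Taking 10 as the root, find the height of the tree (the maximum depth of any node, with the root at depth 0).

5

3 sits deepest: 10–7–12–6–0–3 — 5 edges from the root.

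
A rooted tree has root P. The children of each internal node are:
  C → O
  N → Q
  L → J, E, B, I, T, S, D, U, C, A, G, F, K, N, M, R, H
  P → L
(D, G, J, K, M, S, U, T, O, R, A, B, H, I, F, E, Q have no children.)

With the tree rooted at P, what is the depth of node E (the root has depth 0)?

2

Path from P to E: P – L – E, which has 2 edges.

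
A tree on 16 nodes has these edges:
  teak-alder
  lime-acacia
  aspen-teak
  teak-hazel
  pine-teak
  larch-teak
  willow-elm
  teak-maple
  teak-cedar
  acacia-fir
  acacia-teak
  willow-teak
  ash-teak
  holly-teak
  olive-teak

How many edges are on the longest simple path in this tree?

A longest path is lime - acacia - teak - willow - elm, with 4 edges.

4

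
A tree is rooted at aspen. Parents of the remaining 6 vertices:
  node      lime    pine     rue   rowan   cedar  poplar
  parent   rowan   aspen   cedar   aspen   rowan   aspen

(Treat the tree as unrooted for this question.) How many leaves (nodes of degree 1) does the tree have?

4

Degree-1 nodes: lime, pine, poplar, rue — 4 of them.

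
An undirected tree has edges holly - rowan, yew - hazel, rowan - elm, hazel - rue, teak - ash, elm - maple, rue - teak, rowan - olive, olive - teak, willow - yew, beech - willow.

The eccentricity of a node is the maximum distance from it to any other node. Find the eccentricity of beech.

A farthest node from beech is maple.
The path beech-willow-yew-hazel-rue-teak-olive-rowan-elm-maple has 9 edges.

9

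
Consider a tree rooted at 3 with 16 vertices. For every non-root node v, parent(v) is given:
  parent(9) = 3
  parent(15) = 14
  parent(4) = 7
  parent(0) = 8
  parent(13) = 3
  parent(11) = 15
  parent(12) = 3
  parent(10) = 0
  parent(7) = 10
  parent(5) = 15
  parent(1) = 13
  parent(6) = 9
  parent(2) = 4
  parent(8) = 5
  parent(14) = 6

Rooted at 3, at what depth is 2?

3–9–6–14–15–5–8–0–10–7–4–2 — 11 edges.

11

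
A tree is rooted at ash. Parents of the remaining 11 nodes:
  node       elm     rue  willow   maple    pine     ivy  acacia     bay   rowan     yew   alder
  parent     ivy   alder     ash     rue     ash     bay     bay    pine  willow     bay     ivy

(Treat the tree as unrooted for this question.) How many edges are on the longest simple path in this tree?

8

BFS from rowan reaches maple last, at distance 8; BFS from maple confirms no node is farther.
Path: rowan - willow - ash - pine - bay - ivy - alder - rue - maple.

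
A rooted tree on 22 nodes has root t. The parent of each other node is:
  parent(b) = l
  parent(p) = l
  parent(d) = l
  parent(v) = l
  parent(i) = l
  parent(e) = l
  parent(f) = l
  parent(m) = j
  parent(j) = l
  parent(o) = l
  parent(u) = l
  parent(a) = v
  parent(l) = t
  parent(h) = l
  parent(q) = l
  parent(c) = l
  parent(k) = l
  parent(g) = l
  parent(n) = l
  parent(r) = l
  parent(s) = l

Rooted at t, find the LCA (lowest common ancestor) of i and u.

i's ancestor chain is i, l, t and u's is u, l, t; they first meet at l.

l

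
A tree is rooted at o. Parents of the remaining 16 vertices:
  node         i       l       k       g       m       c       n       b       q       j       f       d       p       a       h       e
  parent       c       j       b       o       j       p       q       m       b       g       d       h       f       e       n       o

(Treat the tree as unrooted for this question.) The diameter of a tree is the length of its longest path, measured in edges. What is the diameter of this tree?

14

BFS from a reaches i last, at distance 14; BFS from i confirms no node is farther.
Path: a - e - o - g - j - m - b - q - n - h - d - f - p - c - i.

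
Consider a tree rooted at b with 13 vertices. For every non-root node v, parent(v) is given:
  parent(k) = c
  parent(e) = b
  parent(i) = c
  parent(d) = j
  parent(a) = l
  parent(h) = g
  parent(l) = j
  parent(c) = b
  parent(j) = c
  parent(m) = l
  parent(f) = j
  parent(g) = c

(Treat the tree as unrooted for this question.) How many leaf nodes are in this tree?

8

The leaves are a, d, e, f, h, i, k, m.
That is 8 leaves.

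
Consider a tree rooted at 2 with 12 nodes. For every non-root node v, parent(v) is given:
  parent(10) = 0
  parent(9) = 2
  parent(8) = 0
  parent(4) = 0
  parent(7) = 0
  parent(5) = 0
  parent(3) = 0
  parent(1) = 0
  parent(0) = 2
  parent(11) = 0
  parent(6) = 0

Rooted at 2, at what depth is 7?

2 → 0 → 7 — 2 edges.

2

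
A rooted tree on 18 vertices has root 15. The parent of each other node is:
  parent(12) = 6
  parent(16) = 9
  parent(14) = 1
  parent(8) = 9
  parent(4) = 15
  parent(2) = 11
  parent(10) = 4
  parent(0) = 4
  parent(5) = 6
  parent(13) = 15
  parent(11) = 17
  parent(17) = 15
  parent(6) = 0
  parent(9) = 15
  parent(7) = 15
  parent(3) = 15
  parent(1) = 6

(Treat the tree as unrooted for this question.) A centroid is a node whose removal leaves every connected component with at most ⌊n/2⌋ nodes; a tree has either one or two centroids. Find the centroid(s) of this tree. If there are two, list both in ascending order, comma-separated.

15

Removing 15 splits the tree into components of sizes 8, 3, 3, 1, 1, 1; the largest is 8 ≤ ⌊18/2⌋ = 9.
Every other node leaves some component of size > 9, so the centroid is unique.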